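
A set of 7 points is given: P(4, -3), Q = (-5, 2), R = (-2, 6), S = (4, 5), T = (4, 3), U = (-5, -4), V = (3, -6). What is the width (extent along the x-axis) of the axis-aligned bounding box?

9

max x = 4, min x = -5, so width = 9.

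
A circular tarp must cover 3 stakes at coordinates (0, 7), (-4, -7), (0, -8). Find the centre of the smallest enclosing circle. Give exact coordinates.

(-0.25, -0.5)

Call the three points A, B, C in the order given.
Side lengths²: AB² = 212, AC² = 225, BC² = 17.
Since AC² = 225 < 212 + 17 = 229, the triangle is acute, so the smallest enclosing circle is the circumcircle.
Circumcentre = (-0.25, -0.5), r² = 56.3125.
Centre = (-0.25, -0.5).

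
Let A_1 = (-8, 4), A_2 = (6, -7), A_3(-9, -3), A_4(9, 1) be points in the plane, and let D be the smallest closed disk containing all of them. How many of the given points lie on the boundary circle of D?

A smallest enclosing disk is always determined by at most three of the input points on its boundary.
The minimum enclosing circle is determined by three boundary points: A_1, A_3, A_4.
Their circumcentre is (-4/61, -43/61) with r² = 316625/3721.
The farthest remaining point A_2 is at distance² 284356/3721 ≤ 316625/3721.
The points at distance exactly r from the centre are A_1, A_3, A_4 — 3 points.

3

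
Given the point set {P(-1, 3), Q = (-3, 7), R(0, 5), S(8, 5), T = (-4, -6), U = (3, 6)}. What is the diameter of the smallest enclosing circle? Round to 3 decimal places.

A smallest enclosing disk is always determined by at most three of the input points on its boundary.
The minimum enclosing circle is determined by three boundary points: Q, S, T.
Their circumcentre is (83/58, 7/58) with r² = 112625/1682.
The farthest remaining point U is at distance² 62281/1682 ≤ 112625/1682.
Diameter = 2r = 2√(112625/1682) ≈ 16.366.

16.366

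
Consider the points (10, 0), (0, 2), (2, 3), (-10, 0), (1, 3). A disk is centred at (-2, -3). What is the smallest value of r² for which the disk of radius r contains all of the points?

153

The required radius is the distance from (-2, -3) to the farthest point.
Squared distances: 153, 29, 52, 73, 45.
Maximum is 153, attained at (10, 0).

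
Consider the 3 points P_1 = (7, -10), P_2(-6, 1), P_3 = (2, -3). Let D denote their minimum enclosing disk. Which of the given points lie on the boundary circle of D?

P_1, P_2

Side lengths²: P_1P_2² = 290, P_1P_3² = 74, P_2P_3² = 80.
Since P_1P_2² = 290 ≥ 80 + 74 = 154, the angle opposite P_1P_2 is not acute, so the smallest enclosing circle has P_1P_2 as diameter.
Centre = midpoint of P_1P_2 = (0.5, -4.5), r² = 290/4 = 72.5.
The points at distance exactly r from the centre are P_1, P_2 — 2 points.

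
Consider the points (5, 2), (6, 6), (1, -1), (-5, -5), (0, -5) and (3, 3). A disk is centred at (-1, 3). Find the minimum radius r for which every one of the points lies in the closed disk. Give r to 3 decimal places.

The required radius is the distance from (-1, 3) to the farthest point.
Squared distances: 37, 58, 20, 80, 65, 16.
Maximum is 80, attained at (-5, -5).
r = √80 ≈ 8.944.

8.944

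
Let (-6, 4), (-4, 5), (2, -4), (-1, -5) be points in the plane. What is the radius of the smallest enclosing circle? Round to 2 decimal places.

5.66

By Welzl's lemma the MEC is supported by two points (diametrically opposite) or three points (on a circumcircle).
The farthest pair is (-6, 4)–(2, -4) with squared distance 128. The circle on this segment as diameter has centre (-2, 0) and r² = 128/4 = 32.
Check (-4, 5): distance² to centre = 29 ≤ 32, so it lies inside.
All remaining points lie in this disk, and no smaller disk contains both endpoints, so this is the minimum enclosing circle.
r = √32 ≈ 5.66.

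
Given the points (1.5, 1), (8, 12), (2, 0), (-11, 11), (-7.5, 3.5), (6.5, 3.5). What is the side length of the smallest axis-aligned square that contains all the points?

19

The bounding box has width 19 and height 12.
An axis-aligned square enclosing the set must have side ≥ max(width, height).
So the minimum side is max(19, 12) = 19.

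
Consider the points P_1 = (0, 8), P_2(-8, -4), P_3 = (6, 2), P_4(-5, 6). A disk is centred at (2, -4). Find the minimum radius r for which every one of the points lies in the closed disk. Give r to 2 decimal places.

The required radius is the distance from (2, -4) to the farthest point.
Squared distances: 148, 100, 52, 149.
Maximum is 149, attained at P_4.
r = √149 ≈ 12.21.

12.21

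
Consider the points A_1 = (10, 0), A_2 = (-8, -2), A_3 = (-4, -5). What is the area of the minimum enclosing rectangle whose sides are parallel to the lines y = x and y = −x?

160

In coordinates u = x + y, v = x − y the rectangle is axis-aligned; the map (x,y)→(u,v) scales areas by 2.
u-values: 10, -10, -9; range = 10 − (-10) = 20.
v-values: 10, -6, 1; range = 10 − (-6) = 16.
Area = (20 × 16) / 2 = 160.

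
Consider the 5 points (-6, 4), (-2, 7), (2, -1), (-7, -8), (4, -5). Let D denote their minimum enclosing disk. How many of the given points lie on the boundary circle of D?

A smallest enclosing disk is always determined by at most three of the input points on its boundary.
The minimum enclosing circle is determined by three boundary points: (-2, 7), (-7, -8), (4, -5).
Their circumcentre is (-3, -1) with r² = 65.
The farthest remaining point (-6, 4) is at distance² 34 ≤ 65.
The points at distance exactly r from the centre are (-2, 7), (-7, -8), (4, -5) — 3 points.

3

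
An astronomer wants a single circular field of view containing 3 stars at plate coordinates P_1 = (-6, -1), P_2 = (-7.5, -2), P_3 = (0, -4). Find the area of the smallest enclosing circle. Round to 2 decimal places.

47.32

Side lengths²: P_1P_2² = 3.25, P_1P_3² = 45, P_2P_3² = 60.25.
Since P_2P_3² = 60.25 ≥ 45 + 3.25 = 48.25, the angle opposite P_2P_3 is not acute, so the smallest enclosing circle has P_2P_3 as diameter.
Centre = midpoint of P_2P_3 = (-3.75, -3), r² = 60.25/4 = 15.0625.
Area = π·r² = π·15.0625 ≈ 47.32.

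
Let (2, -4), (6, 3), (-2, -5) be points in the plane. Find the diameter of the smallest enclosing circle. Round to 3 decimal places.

Call the three points A, B, C in the order given.
Side lengths²: AB² = 65, AC² = 17, BC² = 128.
Since BC² = 128 ≥ 65 + 17 = 82, the angle opposite BC is not acute, so the smallest enclosing circle has BC as diameter.
Centre = midpoint of BC = (2, -1), r² = 128/4 = 32.
Diameter = 2r = 2√32 ≈ 11.314.

11.314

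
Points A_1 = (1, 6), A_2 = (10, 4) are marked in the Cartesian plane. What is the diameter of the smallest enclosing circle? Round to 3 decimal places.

9.220

The smallest circle enclosing two points has them as diameter endpoints.
Centre = midpoint = (5.5, 5); r² = |A_1A_2|²/4 = 85/4 = 21.25.
Diameter = 2r = 2√(21.25) ≈ 9.220.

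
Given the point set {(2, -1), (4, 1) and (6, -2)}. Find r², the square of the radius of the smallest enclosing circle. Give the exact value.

Call the three points A, B, C in the order given.
Side lengths²: AB² = 8, AC² = 17, BC² = 13.
Since AC² = 17 < 13 + 8 = 21, the triangle is acute, so the smallest enclosing circle is the circumcircle.
Circumcentre = (4.1, -1.1), r² = 4.42.

4.42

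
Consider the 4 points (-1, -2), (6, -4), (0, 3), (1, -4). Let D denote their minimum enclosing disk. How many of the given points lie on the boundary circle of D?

2

By Welzl's lemma the MEC is supported by two points (diametrically opposite) or three points (on a circumcircle).
The farthest pair is (6, -4)–(0, 3) with squared distance 85. The circle on this segment as diameter has centre (3, -0.5) and r² = 85/4 = 21.25.
Check (-1, -2): distance² to centre = 18.25 ≤ 21.25, so it lies inside.
All remaining points lie in this disk, and no smaller disk contains both endpoints, so this is the minimum enclosing circle.
The points at distance exactly r from the centre are (6, -4), (0, 3) — 2 points.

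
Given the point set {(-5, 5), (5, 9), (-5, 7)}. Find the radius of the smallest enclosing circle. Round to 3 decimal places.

Call the three points A, B, C in the order given.
Side lengths²: AB² = 116, AC² = 4, BC² = 104.
Since AB² = 116 ≥ 104 + 4 = 108, the angle opposite AB is not acute, so the smallest enclosing circle has AB as diameter.
Centre = midpoint of AB = (0, 7), r² = 116/4 = 29.
r = √29 ≈ 5.385.

5.385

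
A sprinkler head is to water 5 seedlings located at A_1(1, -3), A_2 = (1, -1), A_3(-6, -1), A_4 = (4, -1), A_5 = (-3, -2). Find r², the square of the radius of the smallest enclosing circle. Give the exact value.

25

The farthest pair is A_3–A_4 with squared distance 100. The circle on this segment as diameter has centre (-1, -1) and r² = 100/4 = 25.
Check A_1: distance² to centre = 8 ≤ 25, so it lies inside.
All remaining points lie in this disk, and no smaller disk contains both endpoints, so this is the minimum enclosing circle.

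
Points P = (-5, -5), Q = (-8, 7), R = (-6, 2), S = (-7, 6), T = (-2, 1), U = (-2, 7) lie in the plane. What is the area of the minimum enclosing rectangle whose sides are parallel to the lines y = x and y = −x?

In coordinates u = x + y, v = x − y the rectangle is axis-aligned; the map (x,y)→(u,v) scales areas by 2.
u-values: -10, -1, -4, -1, -1, 5; range = 5 − (-10) = 15.
v-values: 0, -15, -8, -13, -3, -9; range = 0 − (-15) = 15.
Area = (15 × 15) / 2 = 112.5.

112.5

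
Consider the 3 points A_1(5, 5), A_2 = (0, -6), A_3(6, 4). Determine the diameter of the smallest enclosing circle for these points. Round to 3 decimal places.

Side lengths²: A_1A_2² = 146, A_1A_3² = 2, A_2A_3² = 136.
Since A_1A_2² = 146 ≥ 136 + 2 = 138, the angle opposite A_1A_2 is not acute, so the smallest enclosing circle has A_1A_2 as diameter.
Centre = midpoint of A_1A_2 = (2.5, -0.5), r² = 146/4 = 36.5.
Diameter = 2r = 2√(36.5) ≈ 12.083.

12.083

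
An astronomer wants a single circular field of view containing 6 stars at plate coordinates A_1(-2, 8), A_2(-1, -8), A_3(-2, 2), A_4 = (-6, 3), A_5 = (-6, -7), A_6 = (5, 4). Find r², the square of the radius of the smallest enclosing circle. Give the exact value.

A smallest enclosing disk is always determined by at most three of the input points on its boundary.
The minimum enclosing circle is determined by three boundary points: A_1, A_5, A_6.
Their circumcentre is (-43/22, -1/22) with r² = 15665/242.
The farthest remaining point A_2 is at distance² 15533/242 ≤ 15665/242.

15665/242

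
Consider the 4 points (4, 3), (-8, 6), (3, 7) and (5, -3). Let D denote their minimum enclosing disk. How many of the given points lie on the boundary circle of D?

2

The minimum enclosing circle of a finite set is fixed by two of the points (as a diameter) or three (as a circumcircle).
The farthest pair is (-8, 6)–(5, -3) with squared distance 250. The circle on this segment as diameter has centre (-1.5, 1.5) and r² = 250/4 = 62.5.
Check (4, 3): distance² to centre = 32.5 ≤ 62.5, so it lies inside.
All remaining points lie in this disk, and no smaller disk contains both endpoints, so this is the minimum enclosing circle.
The points at distance exactly r from the centre are (-8, 6), (5, -3) — 2 points.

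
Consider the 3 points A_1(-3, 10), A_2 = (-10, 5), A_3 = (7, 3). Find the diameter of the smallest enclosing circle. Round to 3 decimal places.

17.117

Side lengths²: A_1A_2² = 74, A_1A_3² = 149, A_2A_3² = 293.
Since A_2A_3² = 293 ≥ 149 + 74 = 223, the angle opposite A_2A_3 is not acute, so the smallest enclosing circle has A_2A_3 as diameter.
Centre = midpoint of A_2A_3 = (-1.5, 4), r² = 293/4 = 73.25.
Diameter = 2r = 2√(73.25) ≈ 17.117.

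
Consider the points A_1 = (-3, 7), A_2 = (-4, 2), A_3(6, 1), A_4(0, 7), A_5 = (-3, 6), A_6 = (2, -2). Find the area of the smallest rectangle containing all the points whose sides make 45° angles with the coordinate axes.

67.5

In coordinates u = x + y, v = x − y the rectangle is axis-aligned; the map (x,y)→(u,v) scales areas by 2.
u-values: 4, -2, 7, 7, 3, 0; range = 7 − (-2) = 9.
v-values: -10, -6, 5, -7, -9, 4; range = 5 − (-10) = 15.
Area = (9 × 15) / 2 = 67.5.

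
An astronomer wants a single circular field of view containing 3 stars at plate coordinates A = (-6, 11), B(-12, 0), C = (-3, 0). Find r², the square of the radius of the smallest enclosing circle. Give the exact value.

Side lengths²: AB² = 157, AC² = 130, BC² = 81.
Since AB² = 157 < 130 + 81 = 211, the triangle is acute, so the smallest enclosing circle is the circumcircle.
Circumcentre = (-7.5, 103/22), r² = 10205/242.

10205/242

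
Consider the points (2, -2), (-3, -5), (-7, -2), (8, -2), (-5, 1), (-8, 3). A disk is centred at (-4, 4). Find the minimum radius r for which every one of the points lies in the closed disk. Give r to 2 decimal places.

The required radius is the distance from (-4, 4) to the farthest point.
Squared distances: 72, 82, 45, 180, 10, 17.
Maximum is 180, attained at (8, -2).
r = √180 ≈ 13.42.

13.42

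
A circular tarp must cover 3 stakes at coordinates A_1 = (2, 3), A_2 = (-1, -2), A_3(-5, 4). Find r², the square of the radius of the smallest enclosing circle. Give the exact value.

5525/361

Side lengths²: A_1A_2² = 34, A_1A_3² = 50, A_2A_3² = 52.
Since A_2A_3² = 52 < 50 + 34 = 84, the triangle is acute, so the smallest enclosing circle is the circumcircle.
Circumcentre = (-33/19, 35/19), r² = 5525/361.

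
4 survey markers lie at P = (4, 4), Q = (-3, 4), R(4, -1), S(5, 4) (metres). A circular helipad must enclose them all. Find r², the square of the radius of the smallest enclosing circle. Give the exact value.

By Welzl's lemma the MEC is supported by two points (diametrically opposite) or three points (on a circumcircle).
The minimum enclosing circle is determined by three boundary points: Q, R, S.
Their circumcentre is (1, 2.2) with r² = 19.24.
The farthest remaining point P is at distance² 12.24 ≤ 19.24.

19.24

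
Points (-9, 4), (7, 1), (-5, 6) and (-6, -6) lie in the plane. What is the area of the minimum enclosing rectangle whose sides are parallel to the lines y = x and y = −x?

In coordinates u = x + y, v = x − y the rectangle is axis-aligned; the map (x,y)→(u,v) scales areas by 2.
u-values: -5, 8, 1, -12; range = 8 − (-12) = 20.
v-values: -13, 6, -11, 0; range = 6 − (-13) = 19.
Area = (20 × 19) / 2 = 190.

190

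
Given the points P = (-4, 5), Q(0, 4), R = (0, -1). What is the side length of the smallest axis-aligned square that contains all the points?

6

The bounding box has width 4 and height 6.
An axis-aligned square enclosing the set must have side ≥ max(width, height).
So the minimum side is max(4, 6) = 6.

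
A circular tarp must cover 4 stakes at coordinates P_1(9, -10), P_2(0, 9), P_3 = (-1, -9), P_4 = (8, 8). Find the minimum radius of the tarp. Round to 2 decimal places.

10.51

The farthest pair is P_1–P_2 with squared distance 442. The circle on this segment as diameter has centre (4.5, -0.5) and r² = 442/4 = 110.5.
Check P_3: distance² to centre = 102.5 ≤ 110.5, so it lies inside.
All remaining points lie in this disk, and no smaller disk contains both endpoints, so this is the minimum enclosing circle.
r = √(110.5) ≈ 10.51.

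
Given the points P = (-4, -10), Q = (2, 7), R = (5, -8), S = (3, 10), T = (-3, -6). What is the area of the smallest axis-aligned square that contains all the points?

The bounding box has width 9 and height 20.
An axis-aligned square enclosing the set must have side ≥ max(width, height).
So the minimum side is max(9, 20) = 20.
Area = 20² = 400.

400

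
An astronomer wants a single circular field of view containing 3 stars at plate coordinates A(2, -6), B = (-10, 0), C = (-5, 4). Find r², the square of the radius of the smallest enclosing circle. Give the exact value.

Side lengths²: AB² = 180, AC² = 149, BC² = 41.
Since AB² = 180 < 149 + 41 = 190, the triangle is acute, so the smallest enclosing circle is the circumcircle.
Circumcentre = (-99/26, -34/13), r² = 30545/676.

30545/676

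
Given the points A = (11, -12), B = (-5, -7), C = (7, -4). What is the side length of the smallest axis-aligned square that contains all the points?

The bounding box has width 16 and height 8.
An axis-aligned square enclosing the set must have side ≥ max(width, height).
So the minimum side is max(16, 8) = 16.

16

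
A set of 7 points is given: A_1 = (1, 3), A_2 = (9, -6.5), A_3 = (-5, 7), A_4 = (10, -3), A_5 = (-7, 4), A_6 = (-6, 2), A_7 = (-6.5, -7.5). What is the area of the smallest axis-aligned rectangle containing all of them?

246.5

x ranges over [-7, 10], width 17.
y ranges over [-7.5, 7], height 14.5.
Area = 17 × 14.5 = 246.5.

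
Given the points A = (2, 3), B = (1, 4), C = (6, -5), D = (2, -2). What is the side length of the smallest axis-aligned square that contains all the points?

The bounding box has width 5 and height 9.
An axis-aligned square enclosing the set must have side ≥ max(width, height).
So the minimum side is max(5, 9) = 9.

9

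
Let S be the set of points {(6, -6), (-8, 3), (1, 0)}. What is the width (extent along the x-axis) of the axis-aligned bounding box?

max x = 6, min x = -8, so width = 14.

14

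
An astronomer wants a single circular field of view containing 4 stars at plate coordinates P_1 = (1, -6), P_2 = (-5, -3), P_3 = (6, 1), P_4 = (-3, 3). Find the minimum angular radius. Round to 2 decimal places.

5.85

By Welzl's lemma the MEC is supported by two points (diametrically opposite) or three points (on a circumcircle).
The farthest pair is P_2–P_3 with squared distance 137. The circle on this segment as diameter has centre (0.5, -1) and r² = 137/4 = 34.25.
Check P_1: distance² to centre = 25.25 ≤ 34.25, so it lies inside.
All remaining points lie in this disk, and no smaller disk contains both endpoints, so this is the minimum enclosing circle.
r = √(34.25) ≈ 5.85.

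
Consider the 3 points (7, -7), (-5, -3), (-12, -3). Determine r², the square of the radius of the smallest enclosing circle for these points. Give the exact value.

Call the three points A, B, C in the order given.
Side lengths²: AB² = 160, AC² = 377, BC² = 49.
Since AC² = 377 ≥ 160 + 49 = 209, the angle opposite AC is not acute, so the smallest enclosing circle has AC as diameter.
Centre = midpoint of AC = (-2.5, -5), r² = 377/4 = 94.25.

94.25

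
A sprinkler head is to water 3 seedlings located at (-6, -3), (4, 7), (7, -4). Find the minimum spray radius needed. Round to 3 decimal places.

7.508

Call the three points A, B, C in the order given.
Side lengths²: AB² = 200, AC² = 170, BC² = 130.
Since AB² = 200 < 170 + 130 = 300, the triangle is acute, so the smallest enclosing circle is the circumcircle.
Circumcentre = (11/14, 3/14), r² = 5525/98.
r = √(5525/98) ≈ 7.508.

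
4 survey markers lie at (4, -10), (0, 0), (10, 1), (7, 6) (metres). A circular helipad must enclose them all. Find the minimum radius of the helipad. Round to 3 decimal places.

8.139

The farthest pair is (4, -10)–(7, 6) with squared distance 265. The circle on this segment as diameter has centre (5.5, -2) and r² = 265/4 = 66.25.
Check (0, 0): distance² to centre = 34.25 ≤ 66.25, so it lies inside.
All remaining points lie in this disk, and no smaller disk contains both endpoints, so this is the minimum enclosing circle.
r = √(66.25) ≈ 8.139.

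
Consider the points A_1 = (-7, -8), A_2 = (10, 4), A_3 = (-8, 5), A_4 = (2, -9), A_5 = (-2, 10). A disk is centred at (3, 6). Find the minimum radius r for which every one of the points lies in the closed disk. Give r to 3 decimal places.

17.205

The required radius is the distance from (3, 6) to the farthest point.
Squared distances: 296, 53, 122, 226, 41.
Maximum is 296, attained at A_1.
r = √296 ≈ 17.205.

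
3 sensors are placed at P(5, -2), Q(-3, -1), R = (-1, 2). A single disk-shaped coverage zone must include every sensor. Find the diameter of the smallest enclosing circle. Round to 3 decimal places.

Side lengths²: PQ² = 65, PR² = 52, QR² = 13.
Since PQ² = 65 ≥ 52 + 13 = 65, the angle opposite PQ is not acute, so the smallest enclosing circle has PQ as diameter.
Centre = midpoint of PQ = (1, -1.5), r² = 65/4 = 16.25.
Diameter = 2r = 2√(16.25) ≈ 8.062.

8.062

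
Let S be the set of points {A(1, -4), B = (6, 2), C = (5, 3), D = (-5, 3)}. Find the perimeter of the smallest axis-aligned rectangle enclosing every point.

36

Width = max x − min x = 6 − (-5) = 11.
Height = max y − min y = 3 − (-4) = 7.
Perimeter = 2(11 + 7) = 36.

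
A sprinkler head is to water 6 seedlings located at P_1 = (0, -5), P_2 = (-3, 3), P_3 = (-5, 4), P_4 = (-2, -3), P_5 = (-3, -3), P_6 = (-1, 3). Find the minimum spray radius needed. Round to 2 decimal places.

By Welzl's lemma the MEC is supported by two points (diametrically opposite) or three points (on a circumcircle).
The farthest pair is P_1–P_3 with squared distance 106. The circle on this segment as diameter has centre (-2.5, -0.5) and r² = 106/4 = 26.5.
Check P_2: distance² to centre = 12.5 ≤ 26.5, so it lies inside.
All remaining points lie in this disk, and no smaller disk contains both endpoints, so this is the minimum enclosing circle.
r = √(26.5) ≈ 5.15.

5.15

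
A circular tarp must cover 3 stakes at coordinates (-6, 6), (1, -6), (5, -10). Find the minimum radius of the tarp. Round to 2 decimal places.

Call the three points A, B, C in the order given.
Side lengths²: AB² = 193, AC² = 377, BC² = 32.
Since AC² = 377 ≥ 193 + 32 = 225, the angle opposite AC is not acute, so the smallest enclosing circle has AC as diameter.
Centre = midpoint of AC = (-0.5, -2), r² = 377/4 = 94.25.
r = √(94.25) ≈ 9.71.

9.71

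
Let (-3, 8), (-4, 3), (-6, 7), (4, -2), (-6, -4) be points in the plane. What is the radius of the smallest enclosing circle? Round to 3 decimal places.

6.860

The minimum enclosing circle of a finite set is fixed by two of the points (as a diameter) or three (as a circumcircle).
The minimum enclosing circle is determined by three boundary points: (-6, 7), (4, -2), (-6, -4).
Their circumcentre is (-1.9, 1.5) with r² = 47.06.
The farthest remaining point (-3, 8) is at distance² 43.46 ≤ 47.06.
r = √(47.06) ≈ 6.860.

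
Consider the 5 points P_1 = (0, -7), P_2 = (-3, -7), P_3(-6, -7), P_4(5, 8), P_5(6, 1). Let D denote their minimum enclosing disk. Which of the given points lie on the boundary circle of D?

P_3, P_4

A smallest enclosing disk is always determined by at most three of the input points on its boundary.
The farthest pair is P_3–P_4 with squared distance 346. The circle on this segment as diameter has centre (-0.5, 0.5) and r² = 346/4 = 86.5.
Check P_1: distance² to centre = 56.5 ≤ 86.5, so it lies inside.
All remaining points lie in this disk, and no smaller disk contains both endpoints, so this is the minimum enclosing circle.
The points at distance exactly r from the centre are P_3, P_4 — 2 points.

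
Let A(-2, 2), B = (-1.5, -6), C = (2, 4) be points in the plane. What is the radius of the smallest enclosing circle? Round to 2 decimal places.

Side lengths²: AB² = 64.25, AC² = 20, BC² = 112.25.
Since BC² = 112.25 ≥ 64.25 + 20 = 84.25, the angle opposite BC is not acute, so the smallest enclosing circle has BC as diameter.
Centre = midpoint of BC = (0.25, -1), r² = 112.25/4 = 28.0625.
r = √(28.0625) ≈ 5.30.

5.30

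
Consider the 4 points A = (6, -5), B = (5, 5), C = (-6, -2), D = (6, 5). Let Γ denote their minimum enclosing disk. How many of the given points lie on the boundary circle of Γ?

3

The minimum enclosing circle of a finite set is fixed by two of the points (as a diameter) or three (as a circumcircle).
The minimum enclosing circle is determined by three boundary points: A, C, D.
Their circumcentre is (0.875, 0) with r² = 51.265625.
The farthest remaining point B is at distance² 42.015625 ≤ 51.265625.
The points at distance exactly r from the centre are A, C, D — 3 points.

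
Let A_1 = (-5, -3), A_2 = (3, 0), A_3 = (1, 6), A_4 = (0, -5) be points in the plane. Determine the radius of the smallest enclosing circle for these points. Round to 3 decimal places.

The minimum enclosing circle is determined by three boundary points: A_1, A_3, A_4.
Their circumcentre is (-25/38, 23/38) with r² = 22997/722.
The farthest remaining point A_2 is at distance² 9925/722 ≤ 22997/722.
r = √(22997/722) ≈ 5.644.

5.644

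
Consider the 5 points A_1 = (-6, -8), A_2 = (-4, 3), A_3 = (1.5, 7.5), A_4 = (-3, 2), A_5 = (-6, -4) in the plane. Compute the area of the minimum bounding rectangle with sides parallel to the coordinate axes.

116.25

x ranges over [-6, 1.5], width 7.5.
y ranges over [-8, 7.5], height 15.5.
Area = 7.5 × 15.5 = 116.25.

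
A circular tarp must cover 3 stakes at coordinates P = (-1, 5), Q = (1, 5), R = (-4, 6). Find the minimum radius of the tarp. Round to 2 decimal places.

Side lengths²: PQ² = 4, PR² = 10, QR² = 26.
Since QR² = 26 ≥ 10 + 4 = 14, the angle opposite QR is not acute, so the smallest enclosing circle has QR as diameter.
Centre = midpoint of QR = (-1.5, 5.5), r² = 26/4 = 6.5.
r = √(6.5) ≈ 2.55.

2.55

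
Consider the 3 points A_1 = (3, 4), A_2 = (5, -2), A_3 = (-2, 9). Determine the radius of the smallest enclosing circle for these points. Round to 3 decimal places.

6.519

Side lengths²: A_1A_2² = 40, A_1A_3² = 50, A_2A_3² = 170.
Since A_2A_3² = 170 ≥ 50 + 40 = 90, the angle opposite A_2A_3 is not acute, so the smallest enclosing circle has A_2A_3 as diameter.
Centre = midpoint of A_2A_3 = (1.5, 3.5), r² = 170/4 = 42.5.
r = √(42.5) ≈ 6.519.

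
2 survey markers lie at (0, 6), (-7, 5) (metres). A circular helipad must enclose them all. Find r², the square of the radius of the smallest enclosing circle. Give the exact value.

The smallest circle enclosing two points has them as diameter endpoints.
Centre = midpoint = (-3.5, 5.5); r² = |(0, 6)−(-7, 5)|²/4 = 50/4 = 12.5.

12.5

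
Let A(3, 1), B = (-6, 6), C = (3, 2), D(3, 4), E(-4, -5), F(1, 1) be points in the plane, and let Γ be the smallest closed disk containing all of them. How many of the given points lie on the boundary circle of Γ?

3

A smallest enclosing disk is always determined by at most three of the input points on its boundary.
The minimum enclosing circle is determined by three boundary points: B, D, E.
Their circumcentre is (-91/38, 37/38) with r² = 27625/722.
The farthest remaining point C is at distance² 21773/722 ≤ 27625/722.
The points at distance exactly r from the centre are B, D, E — 3 points.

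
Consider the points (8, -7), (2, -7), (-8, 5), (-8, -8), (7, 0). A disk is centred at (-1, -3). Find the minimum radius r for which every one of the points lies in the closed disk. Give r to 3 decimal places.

The required radius is the distance from (-1, -3) to the farthest point.
Squared distances: 97, 25, 113, 74, 73.
Maximum is 113, attained at (-8, 5).
r = √113 ≈ 10.630.

10.630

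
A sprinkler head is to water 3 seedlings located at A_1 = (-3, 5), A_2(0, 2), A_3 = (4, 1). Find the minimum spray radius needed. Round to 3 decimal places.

4.031

Side lengths²: A_1A_2² = 18, A_1A_3² = 65, A_2A_3² = 17.
Since A_1A_3² = 65 ≥ 18 + 17 = 35, the angle opposite A_1A_3 is not acute, so the smallest enclosing circle has A_1A_3 as diameter.
Centre = midpoint of A_1A_3 = (0.5, 3), r² = 65/4 = 16.25.
r = √(16.25) ≈ 4.031.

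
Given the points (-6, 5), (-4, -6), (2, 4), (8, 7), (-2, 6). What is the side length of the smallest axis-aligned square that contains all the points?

14

The bounding box has width 14 and height 13.
An axis-aligned square enclosing the set must have side ≥ max(width, height).
So the minimum side is max(14, 13) = 14.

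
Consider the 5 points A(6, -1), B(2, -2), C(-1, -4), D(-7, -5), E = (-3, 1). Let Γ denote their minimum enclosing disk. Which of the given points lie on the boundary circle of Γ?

A, D

A smallest enclosing disk is always determined by at most three of the input points on its boundary.
The farthest pair is A–D with squared distance 185. The circle on this segment as diameter has centre (-0.5, -3) and r² = 185/4 = 46.25.
Check B: distance² to centre = 7.25 ≤ 46.25, so it lies inside.
All remaining points lie in this disk, and no smaller disk contains both endpoints, so this is the minimum enclosing circle.
The points at distance exactly r from the centre are A, D — 2 points.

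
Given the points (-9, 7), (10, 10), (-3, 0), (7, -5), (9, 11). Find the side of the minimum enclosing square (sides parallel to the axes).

19

The bounding box has width 19 and height 16.
An axis-aligned square enclosing the set must have side ≥ max(width, height).
So the minimum side is max(19, 16) = 19.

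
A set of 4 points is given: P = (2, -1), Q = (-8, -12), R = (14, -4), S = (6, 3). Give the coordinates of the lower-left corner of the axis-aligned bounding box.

x-range [-8, 14], y-range [-12, 3].
The lower-left corner is (-8, -12).

(-8, -12)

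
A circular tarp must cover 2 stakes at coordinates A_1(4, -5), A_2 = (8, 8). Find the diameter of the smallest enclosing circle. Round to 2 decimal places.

13.60

The smallest circle enclosing two points has them as diameter endpoints.
Centre = midpoint = (6, 1.5); r² = |A_1A_2|²/4 = 185/4 = 46.25.
Diameter = 2r = 2√(46.25) ≈ 13.60.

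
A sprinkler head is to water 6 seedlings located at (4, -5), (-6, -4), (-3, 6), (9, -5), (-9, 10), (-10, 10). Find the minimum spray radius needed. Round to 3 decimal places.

The minimum enclosing circle of a finite set is fixed by two of the points (as a diameter) or three (as a circumcircle).
The farthest pair is (9, -5)–(-10, 10) with squared distance 586. The circle on this segment as diameter has centre (-0.5, 2.5) and r² = 586/4 = 146.5.
Check (4, -5): distance² to centre = 76.5 ≤ 146.5, so it lies inside.
All remaining points lie in this disk, and no smaller disk contains both endpoints, so this is the minimum enclosing circle.
r = √(146.5) ≈ 12.104.

12.104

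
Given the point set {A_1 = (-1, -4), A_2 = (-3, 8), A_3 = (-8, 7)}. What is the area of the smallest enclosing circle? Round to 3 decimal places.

Side lengths²: A_1A_2² = 148, A_1A_3² = 170, A_2A_3² = 26.
Since A_1A_3² = 170 < 148 + 26 = 174, the triangle is acute, so the smallest enclosing circle is the circumcircle.
Circumcentre = (-134/31, 50/31), r² = 40885/961.
Area = π·r² = π·40885/961 ≈ 133.657.

133.657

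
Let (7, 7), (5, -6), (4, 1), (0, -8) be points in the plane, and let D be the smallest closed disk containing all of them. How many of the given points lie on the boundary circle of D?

A smallest enclosing disk is always determined by at most three of the input points on its boundary.
The farthest pair is (7, 7)–(0, -8) with squared distance 274. The circle on this segment as diameter has centre (3.5, -0.5) and r² = 274/4 = 68.5.
Check (5, -6): distance² to centre = 32.5 ≤ 68.5, so it lies inside.
All remaining points lie in this disk, and no smaller disk contains both endpoints, so this is the minimum enclosing circle.
The points at distance exactly r from the centre are (7, 7), (0, -8) — 2 points.

2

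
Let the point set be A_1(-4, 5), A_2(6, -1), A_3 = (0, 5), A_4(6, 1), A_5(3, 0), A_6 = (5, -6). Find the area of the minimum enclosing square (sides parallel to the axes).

121

The bounding box has width 10 and height 11.
An axis-aligned square enclosing the set must have side ≥ max(width, height).
So the minimum side is max(10, 11) = 11.
Area = 11² = 121.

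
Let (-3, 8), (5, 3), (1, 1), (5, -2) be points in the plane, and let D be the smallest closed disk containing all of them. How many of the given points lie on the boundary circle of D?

The minimum enclosing circle of a finite set is fixed by two of the points (as a diameter) or three (as a circumcircle).
The farthest pair is (-3, 8)–(5, -2) with squared distance 164. The circle on this segment as diameter has centre (1, 3) and r² = 164/4 = 41.
Check (5, 3): distance² to centre = 16 ≤ 41, so it lies inside.
All remaining points lie in this disk, and no smaller disk contains both endpoints, so this is the minimum enclosing circle.
The points at distance exactly r from the centre are (-3, 8), (5, -2) — 2 points.

2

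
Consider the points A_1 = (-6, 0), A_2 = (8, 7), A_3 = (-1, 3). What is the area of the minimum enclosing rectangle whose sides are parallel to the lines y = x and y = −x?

73.5

In coordinates u = x + y, v = x − y the rectangle is axis-aligned; the map (x,y)→(u,v) scales areas by 2.
u-values: -6, 15, 2; range = 15 − (-6) = 21.
v-values: -6, 1, -4; range = 1 − (-6) = 7.
Area = (21 × 7) / 2 = 73.5.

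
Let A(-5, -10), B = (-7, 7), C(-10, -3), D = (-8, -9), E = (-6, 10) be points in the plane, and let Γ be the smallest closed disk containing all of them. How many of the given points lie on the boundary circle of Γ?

By Welzl's lemma the MEC is supported by two points (diametrically opposite) or three points (on a circumcircle).
The farthest pair is A–E with squared distance 401. The circle on this segment as diameter has centre (-5.5, 0) and r² = 401/4 = 100.25.
Check B: distance² to centre = 51.25 ≤ 100.25, so it lies inside.
All remaining points lie in this disk, and no smaller disk contains both endpoints, so this is the minimum enclosing circle.
The points at distance exactly r from the centre are A, E — 2 points.

2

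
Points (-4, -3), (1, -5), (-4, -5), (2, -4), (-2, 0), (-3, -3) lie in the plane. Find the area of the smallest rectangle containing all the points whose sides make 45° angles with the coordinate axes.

28

In coordinates u = x + y, v = x − y the rectangle is axis-aligned; the map (x,y)→(u,v) scales areas by 2.
u-values: -7, -4, -9, -2, -2, -6; range = -2 − (-9) = 7.
v-values: -1, 6, 1, 6, -2, 0; range = 6 − (-2) = 8.
Area = (7 × 8) / 2 = 28.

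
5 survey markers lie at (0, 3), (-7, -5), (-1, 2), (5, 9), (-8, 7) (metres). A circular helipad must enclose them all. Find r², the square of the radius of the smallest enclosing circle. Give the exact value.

The minimum enclosing circle of a finite set is fixed by two of the points (as a diameter) or three (as a circumcircle).
The farthest pair is (-7, -5)–(5, 9) with squared distance 340. The circle on this segment as diameter has centre (-1, 2) and r² = 340/4 = 85.
Check (0, 3): distance² to centre = 2 ≤ 85, so it lies inside.
All remaining points lie in this disk, and no smaller disk contains both endpoints, so this is the minimum enclosing circle.

85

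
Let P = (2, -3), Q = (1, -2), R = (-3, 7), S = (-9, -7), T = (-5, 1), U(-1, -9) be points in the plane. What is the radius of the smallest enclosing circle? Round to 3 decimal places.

The minimum enclosing circle of a finite set is fixed by two of the points (as a diameter) or three (as a circumcircle).
The minimum enclosing circle is determined by three boundary points: R, S, U.
Their circumcentre is (-102/31, -36/31) with r² = 64090/961.
The farthest remaining point P is at distance² 30145/961 ≤ 64090/961.
r = √(64090/961) ≈ 8.166.

8.166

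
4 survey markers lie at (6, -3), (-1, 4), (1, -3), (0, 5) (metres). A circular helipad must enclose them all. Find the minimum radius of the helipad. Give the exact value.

The minimum enclosing circle of a finite set is fixed by two of the points (as a diameter) or three (as a circumcircle).
The farthest pair is (6, -3)–(0, 5) with squared distance 100. The circle on this segment as diameter has centre (3, 1) and r² = 100/4 = 25.
Check (-1, 4): distance² to centre = 25 ≤ 25, so it lies inside.
All remaining points lie in this disk, and no smaller disk contains both endpoints, so this is the minimum enclosing circle.
r = √25 = 5.

5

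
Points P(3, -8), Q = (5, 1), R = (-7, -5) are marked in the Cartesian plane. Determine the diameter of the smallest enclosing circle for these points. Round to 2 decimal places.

13.45

Side lengths²: PQ² = 85, PR² = 109, QR² = 180.
Since QR² = 180 < 109 + 85 = 194, the triangle is acute, so the smallest enclosing circle is the circumcircle.
Circumcentre = (-0.78125, -2.4375), r² = 45.2392578125.
Diameter = 2r = 2√(45.2392578125) ≈ 13.45.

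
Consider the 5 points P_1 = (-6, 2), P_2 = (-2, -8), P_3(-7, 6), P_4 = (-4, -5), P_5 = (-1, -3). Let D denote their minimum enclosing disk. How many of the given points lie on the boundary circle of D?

The minimum enclosing circle of a finite set is fixed by two of the points (as a diameter) or three (as a circumcircle).
The farthest pair is P_2–P_3 with squared distance 221. The circle on this segment as diameter has centre (-4.5, -1) and r² = 221/4 = 55.25.
Check P_1: distance² to centre = 11.25 ≤ 55.25, so it lies inside.
All remaining points lie in this disk, and no smaller disk contains both endpoints, so this is the minimum enclosing circle.
The points at distance exactly r from the centre are P_2, P_3 — 2 points.

2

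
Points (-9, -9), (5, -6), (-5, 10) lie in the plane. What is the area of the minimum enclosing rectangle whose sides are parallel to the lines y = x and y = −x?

299

In coordinates u = x + y, v = x − y the rectangle is axis-aligned; the map (x,y)→(u,v) scales areas by 2.
u-values: -18, -1, 5; range = 5 − (-18) = 23.
v-values: 0, 11, -15; range = 11 − (-15) = 26.
Area = (23 × 26) / 2 = 299.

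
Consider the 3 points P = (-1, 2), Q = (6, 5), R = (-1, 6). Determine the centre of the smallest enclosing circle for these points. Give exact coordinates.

(16/7, 4)

Side lengths²: PQ² = 58, PR² = 16, QR² = 50.
Since PQ² = 58 < 50 + 16 = 66, the triangle is acute, so the smallest enclosing circle is the circumcircle.
Circumcentre = (16/7, 4), r² = 725/49.
Centre = (16/7, 4).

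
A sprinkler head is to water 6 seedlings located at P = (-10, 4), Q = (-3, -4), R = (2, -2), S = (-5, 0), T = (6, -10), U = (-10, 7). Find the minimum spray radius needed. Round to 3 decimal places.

The farthest pair is T–U with squared distance 545. The circle on this segment as diameter has centre (-2, -1.5) and r² = 545/4 = 136.25.
Check P: distance² to centre = 94.25 ≤ 136.25, so it lies inside.
All remaining points lie in this disk, and no smaller disk contains both endpoints, so this is the minimum enclosing circle.
r = √(136.25) ≈ 11.673.

11.673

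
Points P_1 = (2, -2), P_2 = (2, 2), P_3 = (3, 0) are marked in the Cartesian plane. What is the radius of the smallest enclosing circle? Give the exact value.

2

Side lengths²: P_1P_2² = 16, P_1P_3² = 5, P_2P_3² = 5.
Since P_1P_2² = 16 ≥ 5 + 5 = 10, the angle opposite P_1P_2 is not acute, so the smallest enclosing circle has P_1P_2 as diameter.
Centre = midpoint of P_1P_2 = (2, 0), r² = 16/4 = 4.
r = √4 = 2.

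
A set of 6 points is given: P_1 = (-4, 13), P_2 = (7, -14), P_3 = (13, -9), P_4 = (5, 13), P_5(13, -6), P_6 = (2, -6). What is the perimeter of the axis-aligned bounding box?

Width = max x − min x = 13 − (-4) = 17.
Height = max y − min y = 13 − (-14) = 27.
Perimeter = 2(17 + 27) = 88.

88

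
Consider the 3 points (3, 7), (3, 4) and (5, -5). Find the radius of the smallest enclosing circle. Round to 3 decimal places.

Call the three points A, B, C in the order given.
Side lengths²: AB² = 9, AC² = 148, BC² = 85.
Since AC² = 148 ≥ 85 + 9 = 94, the angle opposite AC is not acute, so the smallest enclosing circle has AC as diameter.
Centre = midpoint of AC = (4, 1), r² = 148/4 = 37.
r = √37 ≈ 6.083.

6.083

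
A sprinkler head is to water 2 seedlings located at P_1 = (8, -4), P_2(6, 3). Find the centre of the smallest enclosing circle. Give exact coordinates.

The smallest circle enclosing two points has them as diameter endpoints.
Centre = midpoint = (7, -0.5); r² = |P_1P_2|²/4 = 53/4 = 13.25.
Centre = (7, -0.5).

(7, -0.5)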